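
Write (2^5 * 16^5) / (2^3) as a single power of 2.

2^5 = 2^5; 16^5 = 2^20; 2^3 = 2^3
Combine exponents: 2^22

2^22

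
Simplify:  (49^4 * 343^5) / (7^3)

7^20

49^4 = 7^8; 343^5 = 7^15; 7^3 = 7^3
Combine exponents: 7^20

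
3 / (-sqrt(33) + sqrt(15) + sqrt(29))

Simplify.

(-33*sqrt(33) + 57*sqrt(29) + 141*sqrt(15) + 18*sqrt(1595))/1619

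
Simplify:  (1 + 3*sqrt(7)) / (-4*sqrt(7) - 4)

Multiply numerator and denominator by -4 + 4*sqrt(7).
Denominator becomes -96; numerator becomes -8*sqrt(7) + 80.

(-10 + sqrt(7))/12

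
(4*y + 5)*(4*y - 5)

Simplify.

16*y^2 - 25

Difference of squares with P = 4*y, Q = 5.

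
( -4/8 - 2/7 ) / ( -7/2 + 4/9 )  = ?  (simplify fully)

9/35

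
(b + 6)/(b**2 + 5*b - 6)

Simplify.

Factor: b**2 + 5*b - 6 = (b + 6)*(b - 1)
Cancel the common factor (b + 6).

1/(b - 1)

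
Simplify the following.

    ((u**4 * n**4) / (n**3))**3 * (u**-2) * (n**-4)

u**10/n

Inside the bracket: u**4 * n**1
Raise to the power 3: u**12 * n**3
Multiply by (u**-2) * (n**-4): add exponents.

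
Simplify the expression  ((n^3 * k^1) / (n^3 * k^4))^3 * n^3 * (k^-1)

Inside the bracket: (k^-3)
Raise to the power 3: (k^-9)
Multiply by n^3 * (k^-1): add exponents.

n^3/k^10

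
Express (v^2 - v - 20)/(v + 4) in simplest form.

Factor: v^2 - v - 20 = (v + 4)*(v - 5)
Cancel the common factor (v + 4).

v - 5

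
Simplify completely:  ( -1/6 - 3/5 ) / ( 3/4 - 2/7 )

Numerator: -1/6 - 3/5 = -23/30
Denominator: 3/4 - 2/7 = 13/28
Divide: (-23/30) · (28/13) = -322/195

-322/195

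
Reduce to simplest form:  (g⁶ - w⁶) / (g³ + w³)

Factor g^6 - w^6 and cancel (g³ + w³).

g³ - w³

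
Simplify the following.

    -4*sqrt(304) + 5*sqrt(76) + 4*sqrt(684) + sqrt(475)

23*sqrt(19)

4*sqrt(304) = 16*sqrt(19); 5*sqrt(76) = 10*sqrt(19); 4*sqrt(684) = 24*sqrt(19); sqrt(475) = 5*sqrt(19)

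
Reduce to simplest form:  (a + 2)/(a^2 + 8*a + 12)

Factor: a^2 + 8*a + 12 = (a + 6)*(a + 2)
Cancel the common factor (a + 2).

1/(a + 6)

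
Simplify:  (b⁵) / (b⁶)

1/b

Quotient: (b^-1)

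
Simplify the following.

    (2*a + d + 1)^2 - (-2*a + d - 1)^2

4*d*(2*a + 1)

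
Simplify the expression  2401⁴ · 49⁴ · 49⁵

2401⁴ = 7^16; 49⁴ = 7^8; 49⁵ = 7^10
Combine exponents: 7^34

7^34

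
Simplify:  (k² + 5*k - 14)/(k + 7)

Factor: k² + 5*k - 14 = (k - 2)·(k + 7)
Cancel the common factor (k + 7).

k - 2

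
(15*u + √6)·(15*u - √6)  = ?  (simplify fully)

(15*u)^2 - (√6)^2 = 225*u² - 6.

225*u² - 6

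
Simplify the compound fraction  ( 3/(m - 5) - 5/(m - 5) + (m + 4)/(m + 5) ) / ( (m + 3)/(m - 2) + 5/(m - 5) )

(m^3 - 5*m^2 - 24*m + 60)/(m^3 + 8*m^2 - 10*m - 125)

Numerator: 3/(m - 5) - 5/(m - 5) + (m + 4)/(m + 5) = (m^2 - 3*m - 30)/(m^2 - 25)
Denominator: (m + 3)/(m - 2) + 5/(m - 5) = (m^2 + 3*m - 25)/(m^2 - 7*m + 10)
Divide: ((m^2 - 3*m - 30)/(m^2 - 25)) · ((m^2 - 7*m + 10)/(m^2 + 3*m - 25)) = (m^3 - 5*m^2 - 24*m + 60)/(m^3 + 8*m^2 - 10*m - 125)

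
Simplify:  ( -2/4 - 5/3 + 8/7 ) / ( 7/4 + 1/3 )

Numerator: -2/4 - 5/3 + 8/7 = -43/42
Denominator: 7/4 + 1/3 = 25/12
Divide: (-43/42) · (12/25) = -86/175

-86/175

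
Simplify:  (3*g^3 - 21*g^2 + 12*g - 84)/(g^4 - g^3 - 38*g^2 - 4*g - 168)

3/(g + 6)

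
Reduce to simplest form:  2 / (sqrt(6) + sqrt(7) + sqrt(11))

Group as (sqrt(6) + sqrt(7)) + sqrt(11); multiply by (sqrt(6) + sqrt(7)) - sqrt(11), then rationalise the remaining surd.

(-sqrt(462) + sqrt(11) + 5*sqrt(7) + 6*sqrt(6))/41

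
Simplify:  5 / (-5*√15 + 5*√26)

(√15 + √26)/11

Multiply numerator and denominator by 5*√15 + 5*√26.
Denominator becomes 275; numerator becomes 25*√15 + 25*√26.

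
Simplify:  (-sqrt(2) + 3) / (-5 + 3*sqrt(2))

(-9 - 4*sqrt(2))/7

Multiply numerator and denominator by -5 - 3*sqrt(2).
Denominator becomes 7; numerator becomes -9 - 4*sqrt(2).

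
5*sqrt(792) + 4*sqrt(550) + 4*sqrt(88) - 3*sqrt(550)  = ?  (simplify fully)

5*sqrt(792) = 30*sqrt(22); 4*sqrt(550) = 20*sqrt(22); 4*sqrt(88) = 8*sqrt(22); 3*sqrt(550) = 15*sqrt(22)
Combine: (30 + 20 + 8 - 15)·sqrt(22) = 43*sqrt(22)

43*sqrt(22)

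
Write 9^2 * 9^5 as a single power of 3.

3^14

9^2 = 3^4; 9^5 = 3^10
Combine exponents: 3^14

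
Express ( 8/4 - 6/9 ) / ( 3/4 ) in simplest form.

16/9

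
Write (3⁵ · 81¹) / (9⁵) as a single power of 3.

3^(-1)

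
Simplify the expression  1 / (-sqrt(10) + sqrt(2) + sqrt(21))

-29*sqrt(2) - 4*sqrt(105) + 13*sqrt(10) + 9*sqrt(21)

Group as (sqrt(2) + sqrt(21)) - sqrt(10); multiply by (sqrt(2) + sqrt(21)) + sqrt(10), then rationalise the remaining surd.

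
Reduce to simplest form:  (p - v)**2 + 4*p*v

(p + v)**2

Expanding gives p**2 + 2*p*v + v**2, a perfect square.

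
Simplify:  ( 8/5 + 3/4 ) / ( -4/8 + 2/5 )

-47/2

Numerator: 8/5 + 3/4 = 47/20
Denominator: -4/8 + 2/5 = -1/10
Divide: (47/20) · (-10) = -47/2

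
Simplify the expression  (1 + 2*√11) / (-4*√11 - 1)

Multiply numerator and denominator by -1 + 4*√11.
Denominator becomes -175; numerator becomes 2*√11 + 87.

(-87 - 2*√11)/175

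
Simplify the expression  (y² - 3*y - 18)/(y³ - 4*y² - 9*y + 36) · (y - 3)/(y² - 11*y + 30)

1/(y² - 9*y + 20)

Factor: y² - 3*y - 18 = (y + 3)·(y - 6);  y³ - 4*y² - 9*y + 36 = (y + 3)·(y - 3)·(y - 4);  y² - 11*y + 30 = (y - 6)·(y - 5)
Cancel the common factors (y + 3), (y - 3), (y - 6).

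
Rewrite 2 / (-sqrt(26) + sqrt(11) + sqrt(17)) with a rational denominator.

(-sqrt(26) + 10*sqrt(17) + 16*sqrt(11) + sqrt(4862))/186

Group as (sqrt(11) + sqrt(17)) - sqrt(26); multiply by (sqrt(11) + sqrt(17)) + sqrt(26), then rationalise the remaining surd.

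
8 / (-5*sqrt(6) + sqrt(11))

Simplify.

(-40*sqrt(6) - 8*sqrt(11))/139

Multiply numerator and denominator by sqrt(11) + 5*sqrt(6).
Denominator becomes -139; numerator becomes 8*sqrt(11) + 40*sqrt(6).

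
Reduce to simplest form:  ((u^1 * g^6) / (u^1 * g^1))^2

g^10

Inside the bracket: g^5
Raise to the power 2: g^10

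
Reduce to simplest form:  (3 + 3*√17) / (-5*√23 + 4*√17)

(-5*√391 - 68 - 5*√23 - 4*√17)/101

Multiply numerator and denominator by 4*√17 + 5*√23.
Denominator becomes -303; numerator becomes 12*√17 + 15*√23 + 204 + 15*√391.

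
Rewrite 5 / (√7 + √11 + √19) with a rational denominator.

Group as (√7 + √19) + √11; multiply by (√7 + √19) - √11, then rationalise the remaining surd.

(-10*√1463 - 5*√19 + 75*√11 + 115*√7)/307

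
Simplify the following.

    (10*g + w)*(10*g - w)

Difference of squares with P = 10*g, Q = w.

100*g^2 - w^2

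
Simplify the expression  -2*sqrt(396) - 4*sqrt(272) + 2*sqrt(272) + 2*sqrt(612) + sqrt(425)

-12*sqrt(11) + 9*sqrt(17)

2*sqrt(396) = 12*sqrt(11); 4*sqrt(272) = 16*sqrt(17); 2*sqrt(272) = 8*sqrt(17); 2*sqrt(612) = 12*sqrt(17); sqrt(425) = 5*sqrt(17)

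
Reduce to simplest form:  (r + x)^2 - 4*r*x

(r - x)^2

Expand the square and combine the 4*r*x term.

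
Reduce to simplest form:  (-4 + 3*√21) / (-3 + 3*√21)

(-√21 + 59)/60

Multiply numerator and denominator by -3*√21 - 3.
Denominator becomes -180; numerator becomes -177 + 3*√21.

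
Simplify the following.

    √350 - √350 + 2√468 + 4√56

√350 = 5*√14; √350 = 5*√14; 2√468 = 12*√13; 4√56 = 8*√14

8*√14 + 12*√13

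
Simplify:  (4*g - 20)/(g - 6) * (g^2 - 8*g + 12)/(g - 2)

4*g - 20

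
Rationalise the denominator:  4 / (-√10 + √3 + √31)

Group as (√3 + √31) - √10; multiply by (√3 + √31) + √10, then rationalise the remaining surd.

(-38*√3 - 2*√930 + 24*√10 + 18*√31)/51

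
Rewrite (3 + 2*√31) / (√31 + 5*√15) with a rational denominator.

Multiply numerator and denominator by -5*√15 + √31.
Denominator becomes -344; numerator becomes -10*√465 - 15*√15 + 3*√31 + 62.

(-62 - 3*√31 + 15*√15 + 10*√465)/344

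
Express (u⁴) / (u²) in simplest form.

u²

Quotient: u²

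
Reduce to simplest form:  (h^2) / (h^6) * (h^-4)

Quotient: (h^-4)
Multiply by (h^-4): add exponents.

h^(-8)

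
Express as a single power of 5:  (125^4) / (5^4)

125^4 = 5^12; 5^4 = 5^4
Combine exponents: 5^8

5^8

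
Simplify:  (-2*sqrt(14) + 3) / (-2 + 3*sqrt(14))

Multiply numerator and denominator by -3*sqrt(14) - 2.
Denominator becomes -122; numerator becomes -5*sqrt(14) + 78.

(-78 + 5*sqrt(14))/122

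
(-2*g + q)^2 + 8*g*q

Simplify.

(2*g + q)^2

After expansion: 4*g^2 + 4*g*q + q^2 — a perfect-square trinomial.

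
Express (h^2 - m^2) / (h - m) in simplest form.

h + m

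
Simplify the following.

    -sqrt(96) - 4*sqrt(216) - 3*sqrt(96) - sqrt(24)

sqrt(96) = 4*sqrt(6); 4*sqrt(216) = 24*sqrt(6); 3*sqrt(96) = 12*sqrt(6); sqrt(24) = 2*sqrt(6)
Combine: (-4 - 24 - 12 - 2)·sqrt(6) = -42*sqrt(6)

-42*sqrt(6)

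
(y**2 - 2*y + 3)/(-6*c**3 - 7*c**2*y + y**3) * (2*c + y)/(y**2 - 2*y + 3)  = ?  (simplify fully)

Factor: -6*c**3 - 7*c**2*y + y**3 = (-3*c + y)*(2*c + y)*(c + y)
Cancel the common factors (y**2 - 2*y + 3), (2*c + y).

1/(-3*c**2 - 2*c*y + y**2)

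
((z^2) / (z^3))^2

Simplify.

z^(-2)

Inside the bracket: (z^-1)
Raise to the power 2: (z^-2)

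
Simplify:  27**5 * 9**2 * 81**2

27**5 = 3**15; 9**2 = 3**4; 81**2 = 3**8
Combine exponents: 3**27

3**27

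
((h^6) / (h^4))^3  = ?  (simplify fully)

h^6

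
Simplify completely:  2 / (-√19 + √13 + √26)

Group as (√13 + √26) - √19; multiply by (√13 + √26) + √19, then rationalise the remaining surd.

(-10*√19 + 3*√26 + 16*√13 + 13*√38)/238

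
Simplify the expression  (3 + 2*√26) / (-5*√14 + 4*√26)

Multiply numerator and denominator by 5*√14 + 4*√26.
Denominator becomes 66; numerator becomes 15*√14 + 12*√26 + 20*√91 + 208.

(15*√14 + 12*√26 + 20*√91 + 208)/66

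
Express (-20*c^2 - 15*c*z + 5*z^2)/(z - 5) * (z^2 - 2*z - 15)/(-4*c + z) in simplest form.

Factor: -20*c^2 - 15*c*z + 5*z^2 = 5*(-4*c + z)*(c + z);  z^2 - 2*z - 15 = (z + 3)*(z - 5)
Cancel the common factors (z - 5), (-4*c + z).

5*c*z + 15*c + 5*z^2 + 15*z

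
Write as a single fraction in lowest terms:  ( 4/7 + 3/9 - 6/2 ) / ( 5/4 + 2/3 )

-176/161

Numerator: 4/7 + 3/9 - 6/2 = -44/21
Denominator: 5/4 + 2/3 = 23/12
Divide: (-44/21) · (12/23) = -176/161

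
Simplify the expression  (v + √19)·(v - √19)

v² - 19

(v)^2 - (√19)^2 = v² - 19.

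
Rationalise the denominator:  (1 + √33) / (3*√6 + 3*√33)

Multiply numerator and denominator by -3*√6 + 3*√33.
Denominator becomes 243; numerator becomes -9*√22 - 3*√6 + 3*√33 + 99.

(-3*√22 - √6 + √33 + 33)/81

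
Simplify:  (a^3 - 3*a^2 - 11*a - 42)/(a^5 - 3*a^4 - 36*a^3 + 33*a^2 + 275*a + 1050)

Factor: a^3 - 3*a^2 - 11*a - 42 = (a^2 + 3*a + 7)*(a - 6);  a^5 - 3*a^4 - 36*a^3 + 33*a^2 + 275*a + 1050 = (a - 6)*(a - 5)*(a + 5)*(a^2 + 3*a + 7)
Cancel the common factors (a^2 + 3*a + 7), (a - 6).

1/(a^2 - 25)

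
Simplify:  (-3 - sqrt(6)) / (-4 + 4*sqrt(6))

(-4*sqrt(6) - 9)/20

Multiply numerator and denominator by -4*sqrt(6) - 4.
Denominator becomes -80; numerator becomes 36 + 16*sqrt(6).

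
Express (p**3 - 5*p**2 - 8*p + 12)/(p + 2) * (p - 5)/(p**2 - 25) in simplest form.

(p**2 - 7*p + 6)/(p + 5)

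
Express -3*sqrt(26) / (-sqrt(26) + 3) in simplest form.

Multiply numerator and denominator by 3 + sqrt(26).
Denominator becomes -17; numerator becomes -78 - 9*sqrt(26).

(9*sqrt(26) + 78)/17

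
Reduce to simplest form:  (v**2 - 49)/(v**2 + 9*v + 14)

Factor: v**2 - 49 = (v + 7)*(v - 7);  v**2 + 9*v + 14 = (v + 2)*(v + 7)
Cancel the common factor (v + 7).

(v - 7)/(v + 2)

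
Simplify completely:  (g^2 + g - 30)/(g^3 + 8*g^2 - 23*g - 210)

Factor: g^2 + g - 30 = (g - 5)*(g + 6);  g^3 + 8*g^2 - 23*g - 210 = (g + 6)*(g + 7)*(g - 5)
Cancel the common factors (g - 5), (g + 6).

1/(g + 7)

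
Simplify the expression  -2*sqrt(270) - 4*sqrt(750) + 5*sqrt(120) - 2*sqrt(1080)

-28*sqrt(30)

2*sqrt(270) = 6*sqrt(30); 4*sqrt(750) = 20*sqrt(30); 5*sqrt(120) = 10*sqrt(30); 2*sqrt(1080) = 12*sqrt(30)
Combine: (-6 - 20 + 10 - 12)·sqrt(30) = -28*sqrt(30)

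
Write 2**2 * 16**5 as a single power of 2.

2**2 = 2**2; 16**5 = 2**20
Combine exponents: 2**22

2**22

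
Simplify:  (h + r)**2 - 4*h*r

(h - r)**2

After expansion: h**2 - 2*h*r + r**2 — a perfect-square trinomial.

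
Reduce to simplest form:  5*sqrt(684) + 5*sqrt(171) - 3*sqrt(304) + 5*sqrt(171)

48*sqrt(19)

5*sqrt(684) = 30*sqrt(19); 5*sqrt(171) = 15*sqrt(19); 3*sqrt(304) = 12*sqrt(19); 5*sqrt(171) = 15*sqrt(19)
Combine: (30 + 15 - 12 + 15)·sqrt(19) = 48*sqrt(19)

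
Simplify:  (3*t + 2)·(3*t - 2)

Difference of squares with P = 3*t, Q = 2.

9*t² - 4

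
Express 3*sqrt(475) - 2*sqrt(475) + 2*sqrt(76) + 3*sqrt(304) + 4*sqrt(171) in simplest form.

33*sqrt(19)

3*sqrt(475) = 15*sqrt(19); 2*sqrt(475) = 10*sqrt(19); 2*sqrt(76) = 4*sqrt(19); 3*sqrt(304) = 12*sqrt(19); 4*sqrt(171) = 12*sqrt(19)
Combine: (15 - 10 + 4 + 12 + 12)·sqrt(19) = 33*sqrt(19)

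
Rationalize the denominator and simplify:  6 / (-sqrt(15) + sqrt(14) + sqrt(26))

(-50*sqrt(15) + 6*sqrt(26) + 54*sqrt(14) + 8*sqrt(1365))/277

Group as (sqrt(14) + sqrt(26)) - sqrt(15); multiply by (sqrt(14) + sqrt(26)) + sqrt(15), then rationalise the remaining surd.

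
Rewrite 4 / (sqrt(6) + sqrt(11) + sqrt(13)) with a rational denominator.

(-sqrt(858) + 2*sqrt(13) + 4*sqrt(11) + 9*sqrt(6))/31

Group as (sqrt(6) + sqrt(13)) + sqrt(11); multiply by (sqrt(6) + sqrt(13)) - sqrt(11), then rationalise the remaining surd.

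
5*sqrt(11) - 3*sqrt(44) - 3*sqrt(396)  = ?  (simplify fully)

-19*sqrt(11)

5*sqrt(11) = 5*sqrt(11); 3*sqrt(44) = 6*sqrt(11); 3*sqrt(396) = 18*sqrt(11)
Combine: (5 - 6 - 18)·sqrt(11) = -19*sqrt(11)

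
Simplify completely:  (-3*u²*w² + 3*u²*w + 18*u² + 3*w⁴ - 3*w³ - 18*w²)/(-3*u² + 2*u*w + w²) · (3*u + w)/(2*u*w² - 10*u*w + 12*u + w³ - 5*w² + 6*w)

Factor: -3*u²*w² + 3*u²*w + 18*u² + 3*w⁴ - 3*w³ - 18*w² = 3·(u + w)·(-u + w)·(w + 2)·(w - 3);  -3*u² + 2*u*w + w² = (3*u + w)·(-u + w);  2*u*w² - 10*u*w + 12*u + w³ - 5*w² + 6*w = (w - 2)·(w - 3)·(2*u + w)
Cancel the common factors (-u + w), (w - 3), (3*u + w).

(3*u*w + 6*u + 3*w² + 6*w)/(2*u*w - 4*u + w² - 2*w)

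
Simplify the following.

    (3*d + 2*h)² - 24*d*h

(3*d - 2*h)²

After expansion: 9*d² - 12*d*h + 4*h² — a perfect-square trinomial.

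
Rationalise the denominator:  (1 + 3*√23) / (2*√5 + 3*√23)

(-6*√115 - 2*√5 + 3*√23 + 207)/187

Multiply numerator and denominator by -2*√5 + 3*√23.
Denominator becomes 187; numerator becomes -6*√115 - 2*√5 + 3*√23 + 207.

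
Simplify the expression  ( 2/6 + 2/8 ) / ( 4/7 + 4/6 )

Numerator: 2/6 + 2/8 = 7/12
Denominator: 4/7 + 4/6 = 26/21
Divide: (7/12) · (21/26) = 49/104

49/104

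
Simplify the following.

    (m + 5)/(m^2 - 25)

1/(m - 5)

Factor: m^2 - 25 = (m - 5)*(m + 5)
Cancel the common factor (m + 5).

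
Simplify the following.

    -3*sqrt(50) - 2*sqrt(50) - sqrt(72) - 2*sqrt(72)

3*sqrt(50) = 15*sqrt(2); 2*sqrt(50) = 10*sqrt(2); sqrt(72) = 6*sqrt(2); 2*sqrt(72) = 12*sqrt(2)
Combine: (-15 - 10 - 6 - 12)·sqrt(2) = -43*sqrt(2)

-43*sqrt(2)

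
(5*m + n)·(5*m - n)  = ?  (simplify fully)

25*m² - n²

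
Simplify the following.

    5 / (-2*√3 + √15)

Multiply numerator and denominator by 2*√3 + √15.
Denominator becomes 3; numerator becomes 10*√3 + 5*√15.

(10*√3 + 5*√15)/3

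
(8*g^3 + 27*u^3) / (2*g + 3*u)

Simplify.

4*g^2 - 6*g*u + 9*u^2

Factor as (a+b)(a^2-ab+b^2) with a=(2*g), b=(3*u).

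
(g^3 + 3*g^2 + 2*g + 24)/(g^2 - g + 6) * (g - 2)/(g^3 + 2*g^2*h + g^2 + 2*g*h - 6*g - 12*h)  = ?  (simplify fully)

Factor: g^3 + 3*g^2 + 2*g + 24 = (g + 4)*(g^2 - g + 6);  g^3 + 2*g^2*h + g^2 + 2*g*h - 6*g - 12*h = (g - 2)*(g + 2*h)*(g + 3)
Cancel the common factors (g^2 - g + 6), (g - 2).

(g + 4)/(g^2 + 2*g*h + 3*g + 6*h)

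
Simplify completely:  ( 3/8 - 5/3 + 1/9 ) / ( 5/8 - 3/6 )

-85/9

Numerator: 3/8 - 5/3 + 1/9 = -85/72
Denominator: 5/8 - 3/6 = 1/8
Divide: (-85/72) · (8) = -85/9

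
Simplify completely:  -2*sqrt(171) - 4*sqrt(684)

-30*sqrt(19)

2*sqrt(171) = 6*sqrt(19); 4*sqrt(684) = 24*sqrt(19)
Combine: (-6 - 24)·sqrt(19) = -30*sqrt(19)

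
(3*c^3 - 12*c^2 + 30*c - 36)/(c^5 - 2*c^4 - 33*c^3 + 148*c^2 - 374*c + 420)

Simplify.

3/(c^2 + 2*c - 35)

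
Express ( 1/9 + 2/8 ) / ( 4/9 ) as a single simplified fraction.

Numerator: 1/9 + 2/8 = 13/36
Denominator: 4/9 = 4/9
Divide: (13/36) · (9/4) = 13/16

13/16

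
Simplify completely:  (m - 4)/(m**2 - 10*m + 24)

Factor: m**2 - 10*m + 24 = (m - 6)*(m - 4)
Cancel the common factor (m - 4).

1/(m - 6)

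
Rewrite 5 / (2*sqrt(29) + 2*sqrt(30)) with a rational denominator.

(-5*sqrt(29) + 5*sqrt(30))/2

Multiply numerator and denominator by -2*sqrt(30) + 2*sqrt(29).
Denominator becomes -4; numerator becomes -10*sqrt(30) + 10*sqrt(29).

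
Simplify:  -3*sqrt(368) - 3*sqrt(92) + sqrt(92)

3*sqrt(368) = 12*sqrt(23); 3*sqrt(92) = 6*sqrt(23); sqrt(92) = 2*sqrt(23)
Combine: (-12 - 6 + 2)·sqrt(23) = -16*sqrt(23)

-16*sqrt(23)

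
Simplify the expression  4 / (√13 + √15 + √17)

(-8*√3315 + 44*√17 + 60*√15 + 76*√13)/659

Group as (√13 + √15) + √17; multiply by (√13 + √15) - √17, then rationalise the remaining surd.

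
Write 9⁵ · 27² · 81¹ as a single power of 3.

9⁵ = 3^10; 27² = 3^6; 81¹ = 3^4
Combine exponents: 3^20

3^20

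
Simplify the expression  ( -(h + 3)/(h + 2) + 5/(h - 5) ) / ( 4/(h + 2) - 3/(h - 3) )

(-h^3 + 10*h^2 + 4*h - 75)/(h^2 - 23*h + 90)

Numerator: -(h + 3)/(h + 2) + 5/(h - 5) = (-h^2 + 7*h + 25)/(h^2 - 3*h - 10)
Denominator: 4/(h + 2) - 3/(h - 3) = (h - 18)/(h^2 - h - 6)
Divide: ((-h^2 + 7*h + 25)/(h^2 - 3*h - 10)) · ((h^2 - h - 6)/(h - 18)) = (-h^3 + 10*h^2 + 4*h - 75)/(h^2 - 23*h + 90)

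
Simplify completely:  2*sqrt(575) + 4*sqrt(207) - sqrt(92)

20*sqrt(23)

2*sqrt(575) = 10*sqrt(23); 4*sqrt(207) = 12*sqrt(23); sqrt(92) = 2*sqrt(23)
Combine: (10 + 12 - 2)·sqrt(23) = 20*sqrt(23)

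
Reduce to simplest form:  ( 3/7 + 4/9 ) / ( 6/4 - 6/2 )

Numerator: 3/7 + 4/9 = 55/63
Denominator: 6/4 - 6/2 = -3/2
Divide: (55/63) · (-2/3) = -110/189

-110/189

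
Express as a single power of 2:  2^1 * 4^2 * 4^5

2^15

2^1 = 2^1; 4^2 = 2^4; 4^5 = 2^10
Combine exponents: 2^15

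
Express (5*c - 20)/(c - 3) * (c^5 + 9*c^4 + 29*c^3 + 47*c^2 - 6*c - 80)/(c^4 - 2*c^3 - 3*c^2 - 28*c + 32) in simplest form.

Factor: 5*c - 20 = 5*(c - 4);  c^5 + 9*c^4 + 29*c^3 + 47*c^2 - 6*c - 80 = (c + 2)*(c - 1)*(c^2 + 3*c + 8)*(c + 5);  c^4 - 2*c^3 - 3*c^2 - 28*c + 32 = (c^2 + 3*c + 8)*(c - 4)*(c - 1)
Cancel the common factors (c^2 + 3*c + 8), (c - 4), (c - 1).

(5*c^2 + 35*c + 50)/(c - 3)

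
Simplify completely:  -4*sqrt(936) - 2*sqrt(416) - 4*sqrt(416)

-48*sqrt(26)

4*sqrt(936) = 24*sqrt(26); 2*sqrt(416) = 8*sqrt(26); 4*sqrt(416) = 16*sqrt(26)
Combine: (-24 - 8 - 16)·sqrt(26) = -48*sqrt(26)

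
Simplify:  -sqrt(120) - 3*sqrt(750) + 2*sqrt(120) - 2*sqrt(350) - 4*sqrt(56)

sqrt(120) = 2*sqrt(30); 3*sqrt(750) = 15*sqrt(30); 2*sqrt(120) = 4*sqrt(30); 2*sqrt(350) = 10*sqrt(14); 4*sqrt(56) = 8*sqrt(14)

-13*sqrt(30) - 18*sqrt(14)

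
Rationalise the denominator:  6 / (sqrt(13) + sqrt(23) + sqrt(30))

(-3*sqrt(8970) + 9*sqrt(30) + 30*sqrt(23) + 60*sqrt(13))/290

Group as (sqrt(13) + sqrt(23)) + sqrt(30); multiply by (sqrt(13) + sqrt(23)) - sqrt(30), then rationalise the remaining surd.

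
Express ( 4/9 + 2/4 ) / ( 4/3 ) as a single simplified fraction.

17/24

Numerator: 4/9 + 2/4 = 17/18
Denominator: 4/3 = 4/3
Divide: (17/18) · (3/4) = 17/24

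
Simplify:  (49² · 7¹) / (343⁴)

49² = 7^4; 7¹ = 7^1; 343⁴ = 7^12
Combine exponents: 7^(-7)

7^(-7)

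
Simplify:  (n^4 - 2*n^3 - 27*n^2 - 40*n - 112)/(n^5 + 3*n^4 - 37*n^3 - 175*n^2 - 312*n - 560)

Factor: n^4 - 2*n^3 - 27*n^2 - 40*n - 112 = (n + 4)*(n^2 + n + 4)*(n - 7);  n^5 + 3*n^4 - 37*n^3 - 175*n^2 - 312*n - 560 = (n + 4)*(n - 7)*(n + 5)*(n^2 + n + 4)
Cancel the common factors (n^2 + n + 4), (n + 4), (n - 7).

1/(n + 5)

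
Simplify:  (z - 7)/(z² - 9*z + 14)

1/(z - 2)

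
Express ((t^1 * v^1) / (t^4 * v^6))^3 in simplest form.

Inside the bracket: (t^-3) * (v^-5)
Raise to the power 3: (t^-9) * (v^-15)

1/(t^9*v^15)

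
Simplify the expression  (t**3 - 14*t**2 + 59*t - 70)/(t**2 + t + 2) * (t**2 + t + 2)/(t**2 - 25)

(t**2 - 9*t + 14)/(t + 5)

Factor: t**3 - 14*t**2 + 59*t - 70 = (t - 2)*(t - 7)*(t - 5);  t**2 - 25 = (t + 5)*(t - 5)
Cancel the common factors (t**2 + t + 2), (t - 5).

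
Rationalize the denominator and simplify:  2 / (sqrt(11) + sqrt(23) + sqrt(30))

(-sqrt(7590) + 2*sqrt(30) + 9*sqrt(23) + 21*sqrt(11))/249

Group as (sqrt(23) + sqrt(30)) + sqrt(11); multiply by (sqrt(23) + sqrt(30)) - sqrt(11), then rationalise the remaining surd.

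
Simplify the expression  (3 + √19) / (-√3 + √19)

(3*√3 + √57 + 3*√19 + 19)/16

Multiply numerator and denominator by √3 + √19.
Denominator becomes 16; numerator becomes 3*√3 + √57 + 3*√19 + 19.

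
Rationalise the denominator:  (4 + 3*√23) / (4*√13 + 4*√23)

(-3*√299 - 4*√13 + 4*√23 + 69)/40

Multiply numerator and denominator by -4*√13 + 4*√23.
Denominator becomes 160; numerator becomes -12*√299 - 16*√13 + 16*√23 + 276.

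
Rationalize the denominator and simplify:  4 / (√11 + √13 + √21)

(-8*√3003 + 12*√21 + 76*√13 + 92*√11)/563

Group as (√13 + √21) + √11; multiply by (√13 + √21) - √11, then rationalise the remaining surd.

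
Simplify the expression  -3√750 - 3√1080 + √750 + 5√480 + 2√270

3√750 = 15*√30; 3√1080 = 18*√30; √750 = 5*√30; 5√480 = 20*√30; 2√270 = 6*√30
Combine: (-15 - 18 + 5 + 20 + 6)·√30 = -2*√30

-2*√30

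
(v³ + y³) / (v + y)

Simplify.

y^3 + v^3 = (v + y)(v² - v*y + y²).

v² - v*y + y²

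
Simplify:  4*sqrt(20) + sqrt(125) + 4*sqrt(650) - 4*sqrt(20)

5*sqrt(5) + 20*sqrt(26)

4*sqrt(20) = 8*sqrt(5); sqrt(125) = 5*sqrt(5); 4*sqrt(650) = 20*sqrt(26); 4*sqrt(20) = 8*sqrt(5)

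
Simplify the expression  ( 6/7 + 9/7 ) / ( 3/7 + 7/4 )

Numerator: 6/7 + 9/7 = 15/7
Denominator: 3/7 + 7/4 = 61/28
Divide: (15/7) · (28/61) = 60/61

60/61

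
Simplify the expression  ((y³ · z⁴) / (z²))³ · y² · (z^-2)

Inside the bracket: y³ · z²
Raise to the power 3: y⁹ · z⁶
Multiply by y² · (z^-2): add exponents.

y^11*z⁴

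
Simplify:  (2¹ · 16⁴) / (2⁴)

2^13

2¹ = 2^1; 16⁴ = 2^16; 2⁴ = 2^4
Combine exponents: 2^13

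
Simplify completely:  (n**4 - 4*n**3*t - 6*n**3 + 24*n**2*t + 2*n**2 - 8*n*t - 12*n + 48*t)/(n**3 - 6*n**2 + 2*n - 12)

n - 4*t

Factor: n**4 - 4*n**3*t - 6*n**3 + 24*n**2*t + 2*n**2 - 8*n*t - 12*n + 48*t = (n**2 + 2)*(n - 4*t)*(n - 6);  n**3 - 6*n**2 + 2*n - 12 = (n**2 + 2)*(n - 6)
Cancel the common factors (n**2 + 2), (n - 6).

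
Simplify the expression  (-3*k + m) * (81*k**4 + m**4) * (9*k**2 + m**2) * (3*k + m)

-6561*k**8 + m**8

Telescope via difference of squares: (m+(3*k))(m-(3*k)) = -9*k**2 + m**2, then repeat with the next factor.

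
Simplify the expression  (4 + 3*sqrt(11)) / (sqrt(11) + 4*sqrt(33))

Multiply numerator and denominator by -4*sqrt(33) + sqrt(11).
Denominator becomes -517; numerator becomes -132*sqrt(3) - 16*sqrt(33) + 4*sqrt(11) + 33.

(-33 - 4*sqrt(11) + 16*sqrt(33) + 132*sqrt(3))/517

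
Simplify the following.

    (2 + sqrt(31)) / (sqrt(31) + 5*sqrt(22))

Multiply numerator and denominator by -5*sqrt(22) + sqrt(31).
Denominator becomes -519; numerator becomes -5*sqrt(682) - 10*sqrt(22) + 2*sqrt(31) + 31.

(-31 - 2*sqrt(31) + 10*sqrt(22) + 5*sqrt(682))/519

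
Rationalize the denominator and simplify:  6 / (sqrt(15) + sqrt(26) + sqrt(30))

Group as (sqrt(15) + sqrt(26)) + sqrt(30); multiply by (sqrt(15) + sqrt(26)) - sqrt(30), then rationalise the remaining surd.

(-360*sqrt(13) + 66*sqrt(30) + 114*sqrt(26) + 246*sqrt(15))/1439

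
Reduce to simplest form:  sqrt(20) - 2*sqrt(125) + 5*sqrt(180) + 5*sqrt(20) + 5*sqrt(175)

25*sqrt(7) + 32*sqrt(5)

sqrt(20) = 2*sqrt(5); 2*sqrt(125) = 10*sqrt(5); 5*sqrt(180) = 30*sqrt(5); 5*sqrt(20) = 10*sqrt(5); 5*sqrt(175) = 25*sqrt(7)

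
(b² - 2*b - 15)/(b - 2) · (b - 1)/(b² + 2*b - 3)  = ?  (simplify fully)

(b - 5)/(b - 2)

Factor: b² - 2*b - 15 = (b + 3)·(b - 5);  b² + 2*b - 3 = (b - 1)·(b + 3)
Cancel the common factors (b + 3), (b - 1).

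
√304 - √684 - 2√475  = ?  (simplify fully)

√304 = 4*√19; √684 = 6*√19; 2√475 = 10*√19
Combine: (4 - 6 - 10)·√19 = -12*√19

-12*√19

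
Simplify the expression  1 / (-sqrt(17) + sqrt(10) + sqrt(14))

Group as (sqrt(10) + sqrt(14)) - sqrt(17); multiply by (sqrt(10) + sqrt(14)) + sqrt(17), then rationalise the remaining surd.

(-7*sqrt(17) + 13*sqrt(14) + 21*sqrt(10) + 4*sqrt(595))/511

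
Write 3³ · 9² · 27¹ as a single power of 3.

3^10

3³ = 3^3; 9² = 3^4; 27¹ = 3^3
Combine exponents: 3^10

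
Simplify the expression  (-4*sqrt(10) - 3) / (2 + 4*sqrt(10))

(-77 - 2*sqrt(10))/78

Multiply numerator and denominator by -4*sqrt(10) + 2.
Denominator becomes -156; numerator becomes 4*sqrt(10) + 154.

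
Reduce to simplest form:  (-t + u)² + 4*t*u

(t + u)²

Expand the square and combine the 4*t*u term.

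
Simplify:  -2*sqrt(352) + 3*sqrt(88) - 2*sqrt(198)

2*sqrt(352) = 8*sqrt(22); 3*sqrt(88) = 6*sqrt(22); 2*sqrt(198) = 6*sqrt(22)
Combine: (-8 + 6 - 6)·sqrt(22) = -8*sqrt(22)

-8*sqrt(22)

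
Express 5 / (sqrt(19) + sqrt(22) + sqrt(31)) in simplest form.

Group as (sqrt(19) + sqrt(31)) + sqrt(22); multiply by (sqrt(19) + sqrt(31)) - sqrt(22), then rationalise the remaining surd.

(-5*sqrt(12958) + 25*sqrt(31) + 70*sqrt(22) + 85*sqrt(19))/786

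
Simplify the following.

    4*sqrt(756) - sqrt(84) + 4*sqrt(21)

4*sqrt(756) = 24*sqrt(21); sqrt(84) = 2*sqrt(21); 4*sqrt(21) = 4*sqrt(21)
Combine: (24 - 2 + 4)·sqrt(21) = 26*sqrt(21)

26*sqrt(21)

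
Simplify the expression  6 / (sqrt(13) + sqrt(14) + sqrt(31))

Group as (sqrt(14) + sqrt(31)) + sqrt(13); multiply by (sqrt(14) + sqrt(31)) - sqrt(13), then rationalise the remaining surd.

(-3*sqrt(5642) - 6*sqrt(31) + 45*sqrt(14) + 48*sqrt(13))/178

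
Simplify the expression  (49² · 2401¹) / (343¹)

49² = 7^4; 2401¹ = 7^4; 343¹ = 7^3
Combine exponents: 7^5

7^5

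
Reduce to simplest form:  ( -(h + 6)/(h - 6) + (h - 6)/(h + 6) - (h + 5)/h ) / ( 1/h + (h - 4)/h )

(-h^2 - 32*h - 60)/(h^2 - 36)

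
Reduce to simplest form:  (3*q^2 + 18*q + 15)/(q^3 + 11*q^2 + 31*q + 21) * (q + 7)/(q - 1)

(3*q + 15)/(q^2 + 2*q - 3)

Factor: 3*q^2 + 18*q + 15 = 3*(q + 1)*(q + 5);  q^3 + 11*q^2 + 31*q + 21 = (q + 7)*(q + 3)*(q + 1)
Cancel the common factors (q + 1), (q + 7).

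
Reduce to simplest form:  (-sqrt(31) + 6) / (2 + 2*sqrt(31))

(-37 + 7*sqrt(31))/60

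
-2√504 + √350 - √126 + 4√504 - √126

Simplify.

11*√14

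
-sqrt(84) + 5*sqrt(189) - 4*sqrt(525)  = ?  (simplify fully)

sqrt(84) = 2*sqrt(21); 5*sqrt(189) = 15*sqrt(21); 4*sqrt(525) = 20*sqrt(21)
Combine: (-2 + 15 - 20)·sqrt(21) = -7*sqrt(21)

-7*sqrt(21)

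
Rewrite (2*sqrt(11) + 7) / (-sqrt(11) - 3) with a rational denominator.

(-sqrt(11) - 1)/2

Multiply numerator and denominator by -3 + sqrt(11).
Denominator becomes -2; numerator becomes 1 + sqrt(11).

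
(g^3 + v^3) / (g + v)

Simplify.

g^2 - g*v + v^2

Apply the sum-of-cubes factorisation and cancel (g + v).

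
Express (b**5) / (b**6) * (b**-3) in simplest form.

b**(-4)

Quotient: (b**-1)
Multiply by (b**-3): add exponents.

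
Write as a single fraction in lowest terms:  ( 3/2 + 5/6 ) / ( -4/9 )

-21/4

Numerator: 3/2 + 5/6 = 7/3
Denominator: -4/9 = -4/9
Divide: (7/3) · (-9/4) = -21/4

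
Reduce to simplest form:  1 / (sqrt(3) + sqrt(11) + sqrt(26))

Group as (sqrt(11) + sqrt(26)) + sqrt(3); multiply by (sqrt(11) + sqrt(26)) - sqrt(3), then rationalise the remaining surd.

(-9*sqrt(11) - 17*sqrt(3) + sqrt(858) + 6*sqrt(26))/6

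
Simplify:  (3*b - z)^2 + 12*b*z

(3*b + z)^2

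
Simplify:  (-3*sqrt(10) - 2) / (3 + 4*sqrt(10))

Multiply numerator and denominator by -4*sqrt(10) + 3.
Denominator becomes -151; numerator becomes -sqrt(10) + 114.

(-114 + sqrt(10))/151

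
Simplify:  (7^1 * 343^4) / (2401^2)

7^5

7^1 = 7^1; 343^4 = 7^12; 2401^2 = 7^8
Combine exponents: 7^5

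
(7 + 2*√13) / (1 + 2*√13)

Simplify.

Multiply numerator and denominator by -2*√13 + 1.
Denominator becomes -51; numerator becomes -45 - 12*√13.

(4*√13 + 15)/17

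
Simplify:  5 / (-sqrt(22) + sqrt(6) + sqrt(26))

Group as (sqrt(6) + sqrt(26)) - sqrt(22); multiply by (sqrt(6) + sqrt(26)) + sqrt(22), then rationalise the remaining surd.

(-25*sqrt(22) + 5*sqrt(26) + 105*sqrt(6) + 10*sqrt(858))/262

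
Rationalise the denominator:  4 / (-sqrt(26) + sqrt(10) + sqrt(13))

(12*sqrt(26) + 92*sqrt(13) + 116*sqrt(10) + 208*sqrt(5))/511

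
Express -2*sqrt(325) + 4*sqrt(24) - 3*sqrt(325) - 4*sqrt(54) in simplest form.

2*sqrt(325) = 10*sqrt(13); 4*sqrt(24) = 8*sqrt(6); 3*sqrt(325) = 15*sqrt(13); 4*sqrt(54) = 12*sqrt(6)

-25*sqrt(13) - 4*sqrt(6)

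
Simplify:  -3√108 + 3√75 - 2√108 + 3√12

-9*√3

3√108 = 18*√3; 3√75 = 15*√3; 2√108 = 12*√3; 3√12 = 6*√3
Combine: (-18 + 15 - 12 + 6)·√3 = -9*√3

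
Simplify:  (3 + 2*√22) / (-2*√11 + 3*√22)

(6*√11 + 9*√22 + 44*√2 + 132)/154

Multiply numerator and denominator by 2*√11 + 3*√22.
Denominator becomes 154; numerator becomes 6*√11 + 9*√22 + 44*√2 + 132.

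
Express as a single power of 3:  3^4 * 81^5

3^24

3^4 = 3^4; 81^5 = 3^20
Combine exponents: 3^24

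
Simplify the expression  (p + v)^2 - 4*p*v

(p - v)^2

After expansion: p^2 - 2*p*v + v^2 — a perfect-square trinomial.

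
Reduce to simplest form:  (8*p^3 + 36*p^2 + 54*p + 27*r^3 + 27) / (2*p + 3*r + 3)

Factor as (a+b)(a^2-ab+b^2) with a=(3*r), b=(2*p + 3).

4*p^2 - 6*p*r + 12*p + 9*r^2 - 9*r + 9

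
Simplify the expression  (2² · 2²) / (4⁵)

2² = 2^2; 2² = 2^2; 4⁵ = 2^10
Combine exponents: 2^(-6)

2^(-6)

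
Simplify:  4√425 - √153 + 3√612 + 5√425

4√425 = 20*√17; √153 = 3*√17; 3√612 = 18*√17; 5√425 = 25*√17
Combine: (20 - 3 + 18 + 25)·√17 = 60*√17

60*√17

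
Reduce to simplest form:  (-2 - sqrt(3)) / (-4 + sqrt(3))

(6*sqrt(3) + 11)/13

Multiply numerator and denominator by -4 - sqrt(3).
Denominator becomes 13; numerator becomes 6*sqrt(3) + 11.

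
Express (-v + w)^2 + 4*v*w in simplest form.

Expand the square and combine the 4*v*w term.

(v + w)^2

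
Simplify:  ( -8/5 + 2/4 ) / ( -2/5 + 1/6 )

Numerator: -8/5 + 2/4 = -11/10
Denominator: -2/5 + 1/6 = -7/30
Divide: (-11/10) · (-30/7) = 33/7

33/7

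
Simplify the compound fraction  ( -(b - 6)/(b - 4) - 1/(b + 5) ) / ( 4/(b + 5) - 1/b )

(-b**3 + 34*b)/(3*b**2 - 17*b + 20)

Numerator: -(b - 6)/(b - 4) - 1/(b + 5) = (-b**2 + 34)/(b**2 + b - 20)
Denominator: 4/(b + 5) - 1/b = (3*b - 5)/(b**2 + 5*b)
Divide: ((-b**2 + 34)/(b**2 + b - 20)) · ((b**2 + 5*b)/(3*b - 5)) = (-b**3 + 34*b)/(3*b**2 - 17*b + 20)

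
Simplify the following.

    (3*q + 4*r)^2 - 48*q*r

(3*q - 4*r)^2

Expand the square and combine the 48*q*r term.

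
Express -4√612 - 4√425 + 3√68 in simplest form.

4√612 = 24*√17; 4√425 = 20*√17; 3√68 = 6*√17
Combine: (-24 - 20 + 6)·√17 = -38*√17

-38*√17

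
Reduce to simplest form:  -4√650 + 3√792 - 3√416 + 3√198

4√650 = 20*√26; 3√792 = 18*√22; 3√416 = 12*√26; 3√198 = 9*√22

-32*√26 + 27*√22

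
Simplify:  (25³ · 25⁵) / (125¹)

25³ = 5^6; 25⁵ = 5^10; 125¹ = 5^3
Combine exponents: 5^13

5^13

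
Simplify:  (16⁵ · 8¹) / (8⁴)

16⁵ = 2^20; 8¹ = 2^3; 8⁴ = 2^12
Combine exponents: 2^11

2^11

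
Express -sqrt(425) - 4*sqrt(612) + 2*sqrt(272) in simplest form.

sqrt(425) = 5*sqrt(17); 4*sqrt(612) = 24*sqrt(17); 2*sqrt(272) = 8*sqrt(17)
Combine: (-5 - 24 + 8)·sqrt(17) = -21*sqrt(17)

-21*sqrt(17)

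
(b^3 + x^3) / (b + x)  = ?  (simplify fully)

b^2 - b*x + x^2

Factor as (a+b)(a^2-ab+b^2) with a=x, b=b.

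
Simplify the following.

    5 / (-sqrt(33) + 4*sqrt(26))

Multiply numerator and denominator by sqrt(33) + 4*sqrt(26).
Denominator becomes 383; numerator becomes 5*sqrt(33) + 20*sqrt(26).

(5*sqrt(33) + 20*sqrt(26))/383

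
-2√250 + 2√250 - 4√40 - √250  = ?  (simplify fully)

-13*√10

2√250 = 10*√10; 2√250 = 10*√10; 4√40 = 8*√10; √250 = 5*√10
Combine: (-10 + 10 - 8 - 5)·√10 = -13*√10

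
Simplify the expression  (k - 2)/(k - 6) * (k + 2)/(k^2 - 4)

Factor: k^2 - 4 = (k + 2)*(k - 2)
Cancel the common factors (k + 2), (k - 2).

1/(k - 6)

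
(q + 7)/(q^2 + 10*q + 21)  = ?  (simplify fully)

1/(q + 3)

Factor: q^2 + 10*q + 21 = (q + 3)*(q + 7)
Cancel the common factor (q + 7).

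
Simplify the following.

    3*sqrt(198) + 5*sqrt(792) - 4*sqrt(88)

3*sqrt(198) = 9*sqrt(22); 5*sqrt(792) = 30*sqrt(22); 4*sqrt(88) = 8*sqrt(22)
Combine: (9 + 30 - 8)·sqrt(22) = 31*sqrt(22)

31*sqrt(22)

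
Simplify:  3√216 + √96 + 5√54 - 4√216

3√216 = 18*√6; √96 = 4*√6; 5√54 = 15*√6; 4√216 = 24*√6
Combine: (18 + 4 + 15 - 24)·√6 = 13*√6

13*√6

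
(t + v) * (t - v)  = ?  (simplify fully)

(t+v)(t-v) = t^2 - v^2.

t^2 - v^2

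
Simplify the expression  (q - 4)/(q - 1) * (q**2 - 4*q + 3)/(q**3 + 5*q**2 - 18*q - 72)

Factor: q**2 - 4*q + 3 = (q - 1)*(q - 3);  q**3 + 5*q**2 - 18*q - 72 = (q + 6)*(q - 4)*(q + 3)
Cancel the common factors (q - 4), (q - 1).

(q - 3)/(q**2 + 9*q + 18)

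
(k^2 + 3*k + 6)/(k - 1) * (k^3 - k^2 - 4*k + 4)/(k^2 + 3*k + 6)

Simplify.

Factor: k^3 - k^2 - 4*k + 4 = (k - 1)*(k - 2)*(k + 2)
Cancel the common factors (k^2 + 3*k + 6), (k - 1).

k^2 - 4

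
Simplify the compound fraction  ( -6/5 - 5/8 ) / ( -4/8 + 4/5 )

-73/12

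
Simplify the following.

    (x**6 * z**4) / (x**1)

x**5*z**4

Quotient: x**5 * z**4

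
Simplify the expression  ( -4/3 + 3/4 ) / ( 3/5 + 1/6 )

Numerator: -4/3 + 3/4 = -7/12
Denominator: 3/5 + 1/6 = 23/30
Divide: (-7/12) · (30/23) = -35/46

-35/46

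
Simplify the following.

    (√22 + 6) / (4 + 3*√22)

Multiply numerator and denominator by -3*√22 + 4.
Denominator becomes -182; numerator becomes -14*√22 - 42.

(3 + √22)/13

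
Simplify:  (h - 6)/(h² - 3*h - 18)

Factor: h² - 3*h - 18 = (h - 6)·(h + 3)
Cancel the common factor (h - 6).

1/(h + 3)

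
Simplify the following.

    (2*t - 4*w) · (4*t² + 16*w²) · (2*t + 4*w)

16*t⁴ - 256*w⁴

Pair the conjugate factors: ((2*t)+(4*w))((2*t)-(4*w)) = 4*t² - 16*w², then repeat with the next factor.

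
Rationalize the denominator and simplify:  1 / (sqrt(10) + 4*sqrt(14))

(-sqrt(10) + 4*sqrt(14))/214

Multiply numerator and denominator by -4*sqrt(14) + sqrt(10).
Denominator becomes -214; numerator becomes -4*sqrt(14) + sqrt(10).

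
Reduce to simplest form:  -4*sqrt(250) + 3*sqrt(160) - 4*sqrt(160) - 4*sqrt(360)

-48*sqrt(10)

4*sqrt(250) = 20*sqrt(10); 3*sqrt(160) = 12*sqrt(10); 4*sqrt(160) = 16*sqrt(10); 4*sqrt(360) = 24*sqrt(10)
Combine: (-20 + 12 - 16 - 24)·sqrt(10) = -48*sqrt(10)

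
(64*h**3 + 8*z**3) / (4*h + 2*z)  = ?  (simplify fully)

16*h**2 - 8*h*z + 4*z**2

Apply the sum-of-cubes factorisation and cancel (4*h + 2*z).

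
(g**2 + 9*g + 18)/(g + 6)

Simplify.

g + 3

Factor: g**2 + 9*g + 18 = (g + 6)*(g + 3)
Cancel the common factor (g + 6).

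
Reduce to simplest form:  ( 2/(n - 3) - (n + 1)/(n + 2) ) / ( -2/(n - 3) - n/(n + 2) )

(n² - 4*n - 7)/(n² - n + 4)

Numerator: 2/(n - 3) - (n + 1)/(n + 2) = (-n² + 4*n + 7)/(n² - n - 6)
Denominator: -2/(n - 3) - n/(n + 2) = (-n² + n - 4)/(n² - n - 6)
Divide: ((-n² + 4*n + 7)/(n² - n - 6)) · ((n² - n - 6)/(-n² + n - 4)) = (n² - 4*n - 7)/(n² - n + 4)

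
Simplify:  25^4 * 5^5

25^4 = 5^8; 5^5 = 5^5
Combine exponents: 5^13

5^13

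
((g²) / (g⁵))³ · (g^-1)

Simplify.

g^(-10)

Inside the bracket: (g^-3)
Raise to the power 3: (g^-9)
Multiply by (g^-1): add exponents.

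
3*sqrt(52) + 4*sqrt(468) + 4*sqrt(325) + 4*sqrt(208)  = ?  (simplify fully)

66*sqrt(13)

3*sqrt(52) = 6*sqrt(13); 4*sqrt(468) = 24*sqrt(13); 4*sqrt(325) = 20*sqrt(13); 4*sqrt(208) = 16*sqrt(13)
Combine: (6 + 24 + 20 + 16)·sqrt(13) = 66*sqrt(13)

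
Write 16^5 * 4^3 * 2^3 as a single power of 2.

16^5 = 2^20; 4^3 = 2^6; 2^3 = 2^3
Combine exponents: 2^29

2^29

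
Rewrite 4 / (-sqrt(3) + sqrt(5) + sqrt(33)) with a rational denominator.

(-124*sqrt(5) - 24*sqrt(55) + 140*sqrt(3) + 100*sqrt(33))/565

Group as (sqrt(5) + sqrt(33)) - sqrt(3); multiply by (sqrt(5) + sqrt(33)) + sqrt(3), then rationalise the remaining surd.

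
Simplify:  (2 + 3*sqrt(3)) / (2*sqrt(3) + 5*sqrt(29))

(-18 - 4*sqrt(3) + 10*sqrt(29) + 15*sqrt(87))/713

Multiply numerator and denominator by -5*sqrt(29) + 2*sqrt(3).
Denominator becomes -713; numerator becomes -15*sqrt(87) - 10*sqrt(29) + 4*sqrt(3) + 18.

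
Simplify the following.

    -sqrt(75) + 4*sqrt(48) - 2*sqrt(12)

7*sqrt(3)

sqrt(75) = 5*sqrt(3); 4*sqrt(48) = 16*sqrt(3); 2*sqrt(12) = 4*sqrt(3)
Combine: (-5 + 16 - 4)·sqrt(3) = 7*sqrt(3)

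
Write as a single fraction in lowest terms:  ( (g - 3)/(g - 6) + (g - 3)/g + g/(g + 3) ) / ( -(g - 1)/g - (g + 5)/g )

(-3*g³ + 12*g² + 18*g - 54)/(2*g³ - 2*g² - 48*g - 72)

Numerator: (g - 3)/(g - 6) + (g - 3)/g + g/(g + 3) = (3*g³ - 12*g² - 18*g + 54)/(g³ - 3*g² - 18*g)
Denominator: -(g - 1)/g - (g + 5)/g = (-2*g - 4)/g
Divide: ((3*g³ - 12*g² - 18*g + 54)/(g³ - 3*g² - 18*g)) · (g/(-2*g - 4)) = (-3*g³ + 12*g² + 18*g - 54)/(2*g³ - 2*g² - 48*g - 72)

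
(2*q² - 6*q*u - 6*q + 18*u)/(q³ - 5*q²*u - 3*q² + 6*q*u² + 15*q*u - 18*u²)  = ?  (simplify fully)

Factor: 2*q² - 6*q*u - 6*q + 18*u = 2·(q - 3)·(q - 3*u);  q³ - 5*q²*u - 3*q² + 6*q*u² + 15*q*u - 18*u² = (q - 2*u)·(q - 3*u)·(q - 3)
Cancel the common factors (q - 3*u), (q - 3).

2/(q - 2*u)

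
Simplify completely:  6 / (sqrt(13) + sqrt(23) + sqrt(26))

Group as (sqrt(13) + sqrt(23)) + sqrt(26); multiply by (sqrt(13) + sqrt(23)) - sqrt(26), then rationalise the remaining surd.

(-39*sqrt(46) + 15*sqrt(26) + 24*sqrt(23) + 54*sqrt(13))/274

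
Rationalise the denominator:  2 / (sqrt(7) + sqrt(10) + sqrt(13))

(-sqrt(910) + 2*sqrt(13) + 5*sqrt(10) + 8*sqrt(7))/66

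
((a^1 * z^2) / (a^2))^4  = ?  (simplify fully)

z^8/a^4

Inside the bracket: (a^-1) * z^2
Raise to the power 4: (a^-4) * z^8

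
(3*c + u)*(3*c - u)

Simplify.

Product of conjugates: (P+Q)(P-Q) = P^2 - Q^2.

9*c^2 - u^2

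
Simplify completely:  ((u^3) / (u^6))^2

Inside the bracket: (u^-3)
Raise to the power 2: (u^-6)

u^(-6)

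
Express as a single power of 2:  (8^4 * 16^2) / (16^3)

8^4 = 2^12; 16^2 = 2^8; 16^3 = 2^12
Combine exponents: 2^8

2^8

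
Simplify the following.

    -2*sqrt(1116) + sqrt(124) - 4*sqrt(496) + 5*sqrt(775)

-sqrt(31)

2*sqrt(1116) = 12*sqrt(31); sqrt(124) = 2*sqrt(31); 4*sqrt(496) = 16*sqrt(31); 5*sqrt(775) = 25*sqrt(31)
Combine: (-12 + 2 - 16 + 25)·sqrt(31) = -sqrt(31)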